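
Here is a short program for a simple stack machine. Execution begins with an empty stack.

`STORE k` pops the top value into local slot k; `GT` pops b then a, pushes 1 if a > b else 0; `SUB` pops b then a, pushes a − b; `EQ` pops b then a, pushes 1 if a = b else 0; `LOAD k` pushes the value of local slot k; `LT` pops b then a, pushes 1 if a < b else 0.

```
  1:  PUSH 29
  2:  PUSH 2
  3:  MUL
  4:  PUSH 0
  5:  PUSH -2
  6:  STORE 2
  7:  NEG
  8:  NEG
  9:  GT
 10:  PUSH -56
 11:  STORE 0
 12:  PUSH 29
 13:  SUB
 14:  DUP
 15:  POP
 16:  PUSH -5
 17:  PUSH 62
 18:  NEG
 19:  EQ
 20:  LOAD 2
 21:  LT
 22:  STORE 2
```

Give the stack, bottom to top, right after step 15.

PUSH 29  → [29]
PUSH 2   → [29, 2]
MUL      → [58]
PUSH 0   → [58, 0]
PUSH -2  → [58, 0, -2]
STORE 2  → [58, 0]
NEG      → [58, 0]
NEG      → [58, 0]
GT       → [1]
PUSH -56 → [1, -56]
STORE 0  → [1]
PUSH 29  → [1, 29]
SUB      → [-28]
DUP      → [-28, -28]
POP      → [-28]

[-28]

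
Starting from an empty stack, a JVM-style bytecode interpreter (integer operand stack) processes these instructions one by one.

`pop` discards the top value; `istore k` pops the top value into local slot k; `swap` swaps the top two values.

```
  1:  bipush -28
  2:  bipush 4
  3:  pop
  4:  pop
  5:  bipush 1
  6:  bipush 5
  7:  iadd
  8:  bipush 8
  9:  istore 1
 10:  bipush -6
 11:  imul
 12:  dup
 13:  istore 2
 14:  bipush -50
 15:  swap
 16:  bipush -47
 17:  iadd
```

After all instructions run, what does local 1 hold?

bipush -28  [-28]
bipush 4    [-28, 4]
pop         [-28]
pop         []
bipush 1    [1]
bipush 5    [1, 5]
iadd        [6]
bipush 8    [6, 8]
istore 1    [6]
bipush -6   [6, -6]
imul        [-36]
dup         [-36, -36]
istore 2    [-36]
bipush -50  [-36, -50]
swap        [-50, -36]
bipush -47  [-50, -36, -47]
iadd        [-50, -83]

8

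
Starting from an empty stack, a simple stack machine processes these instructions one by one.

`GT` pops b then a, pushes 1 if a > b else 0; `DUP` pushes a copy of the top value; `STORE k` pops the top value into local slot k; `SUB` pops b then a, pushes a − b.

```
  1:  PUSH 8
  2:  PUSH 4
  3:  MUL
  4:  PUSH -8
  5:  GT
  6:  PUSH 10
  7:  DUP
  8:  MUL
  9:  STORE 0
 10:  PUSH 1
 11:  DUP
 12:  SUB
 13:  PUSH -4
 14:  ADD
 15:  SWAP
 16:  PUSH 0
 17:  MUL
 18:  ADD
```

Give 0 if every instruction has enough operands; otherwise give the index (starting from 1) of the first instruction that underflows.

0

PUSH 8  : [8]
PUSH 4  : [8, 4]
MUL     : [32]
PUSH -8 : [32, -8]
GT      : [1]
PUSH 10 : [1, 10]
DUP     : [1, 10, 10]
MUL     : [1, 100]
STORE 0 : [1]
PUSH 1  : [1, 1]
DUP     : [1, 1, 1]
SUB     : [1, 0]
PUSH -4 : [1, 0, -4]
ADD     : [1, -4]
SWAP    : [-4, 1]
PUSH 0  : [-4, 1, 0]
MUL     : [-4, 0]
ADD     : [-4]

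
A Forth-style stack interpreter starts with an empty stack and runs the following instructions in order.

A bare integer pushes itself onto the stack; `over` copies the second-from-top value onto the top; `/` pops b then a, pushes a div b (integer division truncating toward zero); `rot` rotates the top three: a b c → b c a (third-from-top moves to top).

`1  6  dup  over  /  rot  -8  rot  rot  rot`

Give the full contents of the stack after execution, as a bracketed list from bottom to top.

1    → 1
6    → 1 6
dup  → 1 6 6
over → 1 6 6 6
/    → 1 6 1
rot  → 6 1 1
-8   → 6 1 1 -8
rot  → 6 1 -8 1
rot  → 6 -8 1 1
rot  → 6 1 1 -8

[6, 1, 1, -8]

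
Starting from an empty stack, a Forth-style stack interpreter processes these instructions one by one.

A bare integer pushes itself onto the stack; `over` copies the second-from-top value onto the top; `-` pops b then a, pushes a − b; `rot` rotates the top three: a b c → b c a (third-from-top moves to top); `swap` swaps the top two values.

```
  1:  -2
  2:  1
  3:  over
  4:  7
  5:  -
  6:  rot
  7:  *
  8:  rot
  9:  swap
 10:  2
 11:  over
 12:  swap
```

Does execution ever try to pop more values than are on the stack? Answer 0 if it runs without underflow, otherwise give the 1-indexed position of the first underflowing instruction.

-2   → [-2]
1    → [-2, 1]
over → [-2, 1, -2]
7    → [-2, 1, -2, 7]
-    → [-2, 1, -9]
rot  → [1, -9, -2]
*    → [1, 18]
rot  — needs 3 operands, stack has 2 → underflow

8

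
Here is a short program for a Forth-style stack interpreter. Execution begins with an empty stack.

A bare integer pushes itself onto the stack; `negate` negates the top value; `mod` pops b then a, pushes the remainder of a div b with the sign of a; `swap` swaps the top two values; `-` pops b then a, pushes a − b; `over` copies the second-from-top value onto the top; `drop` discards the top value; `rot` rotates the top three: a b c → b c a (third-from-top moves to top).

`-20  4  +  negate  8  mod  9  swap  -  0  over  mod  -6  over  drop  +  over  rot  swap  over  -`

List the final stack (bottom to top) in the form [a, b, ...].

-20    -> -20
4      -> -20 4
+      -> -16
negate -> 16
8      -> 16 8
mod    -> 0
9      -> 0 9
swap   -> 9 0
-      -> 9
0      -> 9 0
over   -> 9 0 9
mod    -> 9 0
-6     -> 9 0 -6
over   -> 9 0 -6 0
drop   -> 9 0 -6
+      -> 9 -6
over   -> 9 -6 9
rot    -> -6 9 9
swap   -> -6 9 9
over   -> -6 9 9 9
-      -> -6 9 0

[-6, 9, 0]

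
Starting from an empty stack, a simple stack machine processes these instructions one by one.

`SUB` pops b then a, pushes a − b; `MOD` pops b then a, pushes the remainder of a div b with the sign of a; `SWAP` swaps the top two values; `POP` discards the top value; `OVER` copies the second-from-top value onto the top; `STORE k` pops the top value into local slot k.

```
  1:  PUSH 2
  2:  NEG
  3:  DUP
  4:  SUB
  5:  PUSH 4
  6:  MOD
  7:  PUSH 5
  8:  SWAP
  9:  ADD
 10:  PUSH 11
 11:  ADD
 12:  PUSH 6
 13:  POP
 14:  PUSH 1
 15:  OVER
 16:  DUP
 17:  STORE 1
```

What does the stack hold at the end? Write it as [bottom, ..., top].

PUSH 2  → [2]
NEG     → [-2]
DUP     → [-2, -2]
SUB     → [0]
PUSH 4  → [0, 4]
MOD     → [0]
PUSH 5  → [0, 5]
SWAP    → [5, 0]
ADD     → [5]
PUSH 11 → [5, 11]
ADD     → [16]
PUSH 6  → [16, 6]
POP     → [16]
PUSH 1  → [16, 1]
OVER    → [16, 1, 16]
DUP     → [16, 1, 16, 16]
STORE 1 → [16, 1, 16]

[16, 1, 16]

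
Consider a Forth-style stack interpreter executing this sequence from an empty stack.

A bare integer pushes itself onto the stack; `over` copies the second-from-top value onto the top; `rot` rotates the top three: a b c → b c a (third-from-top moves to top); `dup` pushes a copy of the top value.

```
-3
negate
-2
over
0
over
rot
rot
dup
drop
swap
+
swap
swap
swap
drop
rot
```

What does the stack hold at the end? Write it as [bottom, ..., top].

-3      [-3]
negate  [3]
-2      [3, -2]
over    [3, -2, 3]
0       [3, -2, 3, 0]
over    [3, -2, 3, 0, 3]
rot     [3, -2, 0, 3, 3]
rot     [3, -2, 3, 3, 0]
dup     [3, -2, 3, 3, 0, 0]
drop    [3, -2, 3, 3, 0]
swap    [3, -2, 3, 0, 3]
+       [3, -2, 3, 3]
swap    [3, -2, 3, 3]
swap    [3, -2, 3, 3]
swap    [3, -2, 3, 3]
drop    [3, -2, 3]
rot     [-2, 3, 3]

[-2, 3, 3]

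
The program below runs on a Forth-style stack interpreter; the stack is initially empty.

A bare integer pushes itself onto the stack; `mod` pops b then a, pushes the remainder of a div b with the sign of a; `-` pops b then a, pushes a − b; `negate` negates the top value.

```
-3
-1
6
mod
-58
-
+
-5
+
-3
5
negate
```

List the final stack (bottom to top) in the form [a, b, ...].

[49, -3, -5]

-3     → [-3]
-1     → [-3, -1]
6      → [-3, -1, 6]
mod    → [-3, -1]
-58    → [-3, -1, -58]
-      → [-3, 57]
+      → [54]
-5     → [54, -5]
+      → [49]
-3     → [49, -3]
5      → [49, -3, 5]
negate → [49, -3, -5]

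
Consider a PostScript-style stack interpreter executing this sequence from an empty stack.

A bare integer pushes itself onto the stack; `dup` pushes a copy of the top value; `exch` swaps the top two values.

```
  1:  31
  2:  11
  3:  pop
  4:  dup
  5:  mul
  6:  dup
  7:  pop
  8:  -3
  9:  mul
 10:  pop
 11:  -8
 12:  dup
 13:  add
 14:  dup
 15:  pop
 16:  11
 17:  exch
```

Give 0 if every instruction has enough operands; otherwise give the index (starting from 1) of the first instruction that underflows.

0

31   -> 31
11   -> 31 11
pop  -> 31
dup  -> 31 31
mul  -> 961
dup  -> 961 961
pop  -> 961
-3   -> 961 -3
mul  -> -2883
pop  -> (empty)
-8   -> -8
dup  -> -8 -8
add  -> -16
dup  -> -16 -16
pop  -> -16
11   -> -16 11
exch -> 11 -16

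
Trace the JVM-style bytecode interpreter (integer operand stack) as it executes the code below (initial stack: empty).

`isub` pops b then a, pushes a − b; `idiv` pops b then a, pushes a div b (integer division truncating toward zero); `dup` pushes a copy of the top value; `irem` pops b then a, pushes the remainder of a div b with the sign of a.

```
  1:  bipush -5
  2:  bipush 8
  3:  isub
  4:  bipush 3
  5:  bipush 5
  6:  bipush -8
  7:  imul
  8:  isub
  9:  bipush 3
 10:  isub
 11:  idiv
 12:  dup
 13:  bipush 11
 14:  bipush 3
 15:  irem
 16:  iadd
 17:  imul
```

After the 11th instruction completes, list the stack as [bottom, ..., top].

[0]

bipush -5 -> -5
bipush 8  -> -5 8
isub      -> -13
bipush 3  -> -13 3
bipush 5  -> -13 3 5
bipush -8 -> -13 3 5 -8
imul      -> -13 3 -40
isub      -> -13 43
bipush 3  -> -13 43 3
isub      -> -13 40
idiv      -> 0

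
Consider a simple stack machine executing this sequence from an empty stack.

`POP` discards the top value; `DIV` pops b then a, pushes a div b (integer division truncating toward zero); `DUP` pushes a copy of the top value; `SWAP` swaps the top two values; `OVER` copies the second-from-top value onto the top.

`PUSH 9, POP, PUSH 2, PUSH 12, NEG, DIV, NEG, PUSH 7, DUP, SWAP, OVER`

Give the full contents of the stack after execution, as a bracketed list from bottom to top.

[0, 7, 7, 7]

PUSH 9  -> [9]
POP     -> []
PUSH 2  -> [2]
PUSH 12 -> [2, 12]
NEG     -> [2, -12]
DIV     -> [0]
NEG     -> [0]
PUSH 7  -> [0, 7]
DUP     -> [0, 7, 7]
SWAP    -> [0, 7, 7]
OVER    -> [0, 7, 7, 7]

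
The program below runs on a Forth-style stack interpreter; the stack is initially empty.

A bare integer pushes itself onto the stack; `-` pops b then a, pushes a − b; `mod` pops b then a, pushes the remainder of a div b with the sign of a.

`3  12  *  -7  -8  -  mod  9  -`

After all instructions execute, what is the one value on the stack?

-9

3   -> 3
12  -> 3 12
*   -> 36
-7  -> 36 -7
-8  -> 36 -7 -8
-   -> 36 1
mod -> 0
9   -> 0 9
-   -> -9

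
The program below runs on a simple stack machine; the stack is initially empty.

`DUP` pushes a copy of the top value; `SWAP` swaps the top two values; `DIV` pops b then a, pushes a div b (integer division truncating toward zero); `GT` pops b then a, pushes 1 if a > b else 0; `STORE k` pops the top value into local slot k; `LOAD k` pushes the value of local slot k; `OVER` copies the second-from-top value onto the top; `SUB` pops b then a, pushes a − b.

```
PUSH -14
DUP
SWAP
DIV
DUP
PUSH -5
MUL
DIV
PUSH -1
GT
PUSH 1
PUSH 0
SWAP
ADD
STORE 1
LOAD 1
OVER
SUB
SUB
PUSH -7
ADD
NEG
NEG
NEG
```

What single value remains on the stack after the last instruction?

6

PUSH -14  [-14]
DUP       [-14, -14]
SWAP      [-14, -14]
DIV       [1]
DUP       [1, 1]
PUSH -5   [1, 1, -5]
MUL       [1, -5]
DIV       [0]
PUSH -1   [0, -1]
GT        [1]
PUSH 1    [1, 1]
PUSH 0    [1, 1, 0]
SWAP      [1, 0, 1]
ADD       [1, 1]
STORE 1   [1]
LOAD 1    [1, 1]
OVER      [1, 1, 1]
SUB       [1, 0]
SUB       [1]
PUSH -7   [1, -7]
ADD       [-6]
NEG       [6]
NEG       [-6]
NEG       [6]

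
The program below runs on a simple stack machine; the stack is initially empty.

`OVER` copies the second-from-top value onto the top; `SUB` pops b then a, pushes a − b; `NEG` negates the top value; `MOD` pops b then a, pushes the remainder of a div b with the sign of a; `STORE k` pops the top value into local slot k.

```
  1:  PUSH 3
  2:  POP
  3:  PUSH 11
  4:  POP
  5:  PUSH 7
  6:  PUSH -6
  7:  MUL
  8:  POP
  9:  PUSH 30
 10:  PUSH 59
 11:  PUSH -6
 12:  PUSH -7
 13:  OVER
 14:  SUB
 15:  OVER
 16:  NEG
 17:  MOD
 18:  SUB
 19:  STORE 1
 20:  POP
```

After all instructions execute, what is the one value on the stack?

PUSH 3  -> 3
POP     -> (empty)
PUSH 11 -> 11
POP     -> (empty)
PUSH 7  -> 7
PUSH -6 -> 7 -6
MUL     -> -42
POP     -> (empty)
PUSH 30 -> 30
PUSH 59 -> 30 59
PUSH -6 -> 30 59 -6
PUSH -7 -> 30 59 -6 -7
OVER    -> 30 59 -6 -7 -6
SUB     -> 30 59 -6 -1
OVER    -> 30 59 -6 -1 -6
NEG     -> 30 59 -6 -1 6
MOD     -> 30 59 -6 -1
SUB     -> 30 59 -5
STORE 1 -> 30 59
POP     -> 30

30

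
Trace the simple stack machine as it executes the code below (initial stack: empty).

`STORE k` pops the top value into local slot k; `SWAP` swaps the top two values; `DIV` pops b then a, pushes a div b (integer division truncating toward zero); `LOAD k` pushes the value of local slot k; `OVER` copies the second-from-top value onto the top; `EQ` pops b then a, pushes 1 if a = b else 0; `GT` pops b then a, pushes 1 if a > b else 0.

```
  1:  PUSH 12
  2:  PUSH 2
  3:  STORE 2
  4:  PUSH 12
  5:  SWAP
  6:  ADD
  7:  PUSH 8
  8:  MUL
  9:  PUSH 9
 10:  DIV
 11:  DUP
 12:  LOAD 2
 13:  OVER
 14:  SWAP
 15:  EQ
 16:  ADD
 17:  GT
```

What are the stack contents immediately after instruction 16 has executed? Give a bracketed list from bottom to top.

PUSH 12 → 12
PUSH 2  → 12 2
STORE 2 → 12
PUSH 12 → 12 12
SWAP    → 12 12
ADD     → 24
PUSH 8  → 24 8
MUL     → 192
PUSH 9  → 192 9
DIV     → 21
DUP     → 21 21
LOAD 2  → 21 21 2
OVER    → 21 21 2 21
SWAP    → 21 21 21 2
EQ      → 21 21 0
ADD     → 21 21

[21, 21]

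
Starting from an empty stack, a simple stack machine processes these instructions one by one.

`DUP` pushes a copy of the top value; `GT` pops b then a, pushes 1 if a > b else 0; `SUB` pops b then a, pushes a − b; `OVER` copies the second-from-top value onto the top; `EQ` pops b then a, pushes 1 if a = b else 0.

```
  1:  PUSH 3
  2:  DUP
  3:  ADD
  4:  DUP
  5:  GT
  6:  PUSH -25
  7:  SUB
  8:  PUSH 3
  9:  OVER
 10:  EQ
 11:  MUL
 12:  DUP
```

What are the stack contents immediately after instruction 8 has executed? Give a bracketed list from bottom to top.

[25, 3]

PUSH 3    [3]
DUP       [3, 3]
ADD       [6]
DUP       [6, 6]
GT        [0]
PUSH -25  [0, -25]
SUB       [25]
PUSH 3    [25, 3]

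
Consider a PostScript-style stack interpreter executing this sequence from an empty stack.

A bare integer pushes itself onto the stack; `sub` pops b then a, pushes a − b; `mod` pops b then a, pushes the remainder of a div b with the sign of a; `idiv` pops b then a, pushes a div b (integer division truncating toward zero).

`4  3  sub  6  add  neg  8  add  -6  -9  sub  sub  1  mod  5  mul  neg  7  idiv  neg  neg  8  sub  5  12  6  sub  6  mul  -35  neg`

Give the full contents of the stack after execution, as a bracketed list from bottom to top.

4    → [4]
3    → [4, 3]
sub  → [1]
6    → [1, 6]
add  → [7]
neg  → [-7]
8    → [-7, 8]
add  → [1]
-6   → [1, -6]
-9   → [1, -6, -9]
sub  → [1, 3]
sub  → [-2]
1    → [-2, 1]
mod  → [0]
5    → [0, 5]
mul  → [0]
neg  → [0]
7    → [0, 7]
idiv → [0]
neg  → [0]
neg  → [0]
8    → [0, 8]
sub  → [-8]
5    → [-8, 5]
12   → [-8, 5, 12]
6    → [-8, 5, 12, 6]
sub  → [-8, 5, 6]
6    → [-8, 5, 6, 6]
mul  → [-8, 5, 36]
-35  → [-8, 5, 36, -35]
neg  → [-8, 5, 36, 35]

[-8, 5, 36, 35]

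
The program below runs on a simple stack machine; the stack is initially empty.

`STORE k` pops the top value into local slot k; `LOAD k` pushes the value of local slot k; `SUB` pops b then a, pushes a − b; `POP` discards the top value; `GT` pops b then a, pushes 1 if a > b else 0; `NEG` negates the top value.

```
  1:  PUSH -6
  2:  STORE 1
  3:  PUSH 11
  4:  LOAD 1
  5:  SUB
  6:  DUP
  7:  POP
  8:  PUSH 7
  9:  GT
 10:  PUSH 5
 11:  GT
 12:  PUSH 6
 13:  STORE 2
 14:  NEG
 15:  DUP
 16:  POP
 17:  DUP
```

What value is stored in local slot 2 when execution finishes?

PUSH -6 → -6
STORE 1 → (empty)
PUSH 11 → 11
LOAD 1  → 11 -6
SUB     → 17
DUP     → 17 17
POP     → 17
PUSH 7  → 17 7
GT      → 1
PUSH 5  → 1 5
GT      → 0
PUSH 6  → 0 6
STORE 2 → 0
NEG     → 0
DUP     → 0 0
POP     → 0
DUP     → 0 0

6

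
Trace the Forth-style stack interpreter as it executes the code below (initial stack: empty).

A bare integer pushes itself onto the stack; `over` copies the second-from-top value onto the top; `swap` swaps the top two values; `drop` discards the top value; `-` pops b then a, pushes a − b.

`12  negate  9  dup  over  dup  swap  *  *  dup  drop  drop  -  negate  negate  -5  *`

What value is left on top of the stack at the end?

105

12     : [12]
negate : [-12]
9      : [-12, 9]
dup    : [-12, 9, 9]
over   : [-12, 9, 9, 9]
dup    : [-12, 9, 9, 9, 9]
swap   : [-12, 9, 9, 9, 9]
*      : [-12, 9, 9, 81]
*      : [-12, 9, 729]
dup    : [-12, 9, 729, 729]
drop   : [-12, 9, 729]
drop   : [-12, 9]
-      : [-21]
negate : [21]
negate : [-21]
-5     : [-21, -5]
*      : [105]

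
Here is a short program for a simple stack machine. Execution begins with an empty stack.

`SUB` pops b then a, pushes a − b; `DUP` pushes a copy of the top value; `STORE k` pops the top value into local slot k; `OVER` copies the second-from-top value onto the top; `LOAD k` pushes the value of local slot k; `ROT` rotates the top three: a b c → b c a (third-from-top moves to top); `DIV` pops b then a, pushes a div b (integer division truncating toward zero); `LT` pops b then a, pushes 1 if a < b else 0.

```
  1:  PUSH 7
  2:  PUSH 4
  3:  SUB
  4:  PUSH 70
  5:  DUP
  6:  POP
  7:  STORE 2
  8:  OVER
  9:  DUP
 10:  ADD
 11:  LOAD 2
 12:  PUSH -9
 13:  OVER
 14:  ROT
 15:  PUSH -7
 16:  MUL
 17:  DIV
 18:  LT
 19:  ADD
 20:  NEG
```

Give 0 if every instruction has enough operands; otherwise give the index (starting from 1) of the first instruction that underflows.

8

PUSH 7   7
PUSH 4   7 4
SUB      3
PUSH 70  3 70
DUP      3 70 70
POP      3 70
STORE 2  3
OVER  — needs 2 operands, stack has 1 → underflow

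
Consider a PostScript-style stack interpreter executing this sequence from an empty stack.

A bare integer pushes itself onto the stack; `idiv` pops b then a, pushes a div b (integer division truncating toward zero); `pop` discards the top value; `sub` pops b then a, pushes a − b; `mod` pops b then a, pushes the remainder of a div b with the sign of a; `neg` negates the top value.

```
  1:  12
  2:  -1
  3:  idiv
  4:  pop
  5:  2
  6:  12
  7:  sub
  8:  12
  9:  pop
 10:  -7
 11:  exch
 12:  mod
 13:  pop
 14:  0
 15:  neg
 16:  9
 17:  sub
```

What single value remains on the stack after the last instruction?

-9

12   : [12]
-1   : [12, -1]
idiv : [-12]
pop  : []
2    : [2]
12   : [2, 12]
sub  : [-10]
12   : [-10, 12]
pop  : [-10]
-7   : [-10, -7]
exch : [-7, -10]
mod  : [-7]
pop  : []
0    : [0]
neg  : [0]
9    : [0, 9]
sub  : [-9]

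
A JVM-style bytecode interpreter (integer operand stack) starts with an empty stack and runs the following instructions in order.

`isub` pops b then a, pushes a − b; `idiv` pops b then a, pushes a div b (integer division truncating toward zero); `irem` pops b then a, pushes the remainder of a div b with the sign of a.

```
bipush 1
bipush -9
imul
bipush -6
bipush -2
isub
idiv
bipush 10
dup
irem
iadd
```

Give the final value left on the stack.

2

bipush 1   [1]
bipush -9  [1, -9]
imul       [-9]
bipush -6  [-9, -6]
bipush -2  [-9, -6, -2]
isub       [-9, -4]
idiv       [2]
bipush 10  [2, 10]
dup        [2, 10, 10]
irem       [2, 0]
iadd       [2]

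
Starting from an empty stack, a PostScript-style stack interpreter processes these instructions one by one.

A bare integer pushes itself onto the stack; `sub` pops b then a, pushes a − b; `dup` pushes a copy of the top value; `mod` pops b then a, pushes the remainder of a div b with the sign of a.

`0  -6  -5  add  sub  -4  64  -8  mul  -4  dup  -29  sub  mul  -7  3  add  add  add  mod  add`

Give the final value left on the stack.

7

0   → [0]
-6  → [0, -6]
-5  → [0, -6, -5]
add → [0, -11]
sub → [11]
-4  → [11, -4]
64  → [11, -4, 64]
-8  → [11, -4, 64, -8]
mul → [11, -4, -512]
-4  → [11, -4, -512, -4]
dup → [11, -4, -512, -4, -4]
-29 → [11, -4, -512, -4, -4, -29]
sub → [11, -4, -512, -4, 25]
mul → [11, -4, -512, -100]
-7  → [11, -4, -512, -100, -7]
3   → [11, -4, -512, -100, -7, 3]
add → [11, -4, -512, -100, -4]
add → [11, -4, -512, -104]
add → [11, -4, -616]
mod → [11, -4]
add → [7]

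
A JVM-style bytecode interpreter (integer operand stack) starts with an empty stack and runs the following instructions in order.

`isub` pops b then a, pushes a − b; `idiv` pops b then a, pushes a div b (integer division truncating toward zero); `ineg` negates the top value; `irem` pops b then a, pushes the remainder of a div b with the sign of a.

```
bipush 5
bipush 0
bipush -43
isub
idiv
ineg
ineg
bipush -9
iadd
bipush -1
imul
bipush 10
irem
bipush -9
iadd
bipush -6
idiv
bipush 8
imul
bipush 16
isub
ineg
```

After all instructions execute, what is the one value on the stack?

16

bipush 5   -> 5
bipush 0   -> 5 0
bipush -43 -> 5 0 -43
isub       -> 5 43
idiv       -> 0
ineg       -> 0
ineg       -> 0
bipush -9  -> 0 -9
iadd       -> -9
bipush -1  -> -9 -1
imul       -> 9
bipush 10  -> 9 10
irem       -> 9
bipush -9  -> 9 -9
iadd       -> 0
bipush -6  -> 0 -6
idiv       -> 0
bipush 8   -> 0 8
imul       -> 0
bipush 16  -> 0 16
isub       -> -16
ineg       -> 16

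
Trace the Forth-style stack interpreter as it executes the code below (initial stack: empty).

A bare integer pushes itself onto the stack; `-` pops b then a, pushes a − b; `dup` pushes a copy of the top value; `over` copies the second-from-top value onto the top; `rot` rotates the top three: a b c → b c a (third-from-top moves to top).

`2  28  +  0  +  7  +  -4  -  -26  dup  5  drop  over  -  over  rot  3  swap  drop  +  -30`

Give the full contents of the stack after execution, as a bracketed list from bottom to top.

2     [2]
28    [2, 28]
+     [30]
0     [30, 0]
+     [30]
7     [30, 7]
+     [37]
-4    [37, -4]
-     [41]
-26   [41, -26]
dup   [41, -26, -26]
5     [41, -26, -26, 5]
drop  [41, -26, -26]
over  [41, -26, -26, -26]
-     [41, -26, 0]
over  [41, -26, 0, -26]
rot   [41, 0, -26, -26]
3     [41, 0, -26, -26, 3]
swap  [41, 0, -26, 3, -26]
drop  [41, 0, -26, 3]
+     [41, 0, -23]
-30   [41, 0, -23, -30]

[41, 0, -23, -30]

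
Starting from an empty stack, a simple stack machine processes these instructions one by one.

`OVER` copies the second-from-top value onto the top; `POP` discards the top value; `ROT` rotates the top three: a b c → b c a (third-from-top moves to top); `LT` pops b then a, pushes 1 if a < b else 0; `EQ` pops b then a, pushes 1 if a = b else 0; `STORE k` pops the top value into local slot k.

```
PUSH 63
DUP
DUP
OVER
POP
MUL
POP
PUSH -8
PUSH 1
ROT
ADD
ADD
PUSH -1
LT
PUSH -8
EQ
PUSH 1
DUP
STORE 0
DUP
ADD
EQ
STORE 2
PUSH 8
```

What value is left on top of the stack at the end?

8

PUSH 63  63
DUP      63 63
DUP      63 63 63
OVER     63 63 63 63
POP      63 63 63
MUL      63 3969
POP      63
PUSH -8  63 -8
PUSH 1   63 -8 1
ROT      -8 1 63
ADD      -8 64
ADD      56
PUSH -1  56 -1
LT       0
PUSH -8  0 -8
EQ       0
PUSH 1   0 1
DUP      0 1 1
STORE 0  0 1
DUP      0 1 1
ADD      0 2
EQ       0
STORE 2  (empty)
PUSH 8   8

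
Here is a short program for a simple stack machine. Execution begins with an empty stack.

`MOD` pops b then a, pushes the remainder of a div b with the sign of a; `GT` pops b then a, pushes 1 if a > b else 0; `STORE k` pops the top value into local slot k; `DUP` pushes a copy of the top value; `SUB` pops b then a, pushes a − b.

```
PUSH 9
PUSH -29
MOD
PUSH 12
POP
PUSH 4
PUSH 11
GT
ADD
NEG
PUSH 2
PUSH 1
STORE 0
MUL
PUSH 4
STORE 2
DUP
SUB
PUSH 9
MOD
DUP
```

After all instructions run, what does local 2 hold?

4

PUSH 9   -> [9]
PUSH -29 -> [9, -29]
MOD      -> [9]
PUSH 12  -> [9, 12]
POP      -> [9]
PUSH 4   -> [9, 4]
PUSH 11  -> [9, 4, 11]
GT       -> [9, 0]
ADD      -> [9]
NEG      -> [-9]
PUSH 2   -> [-9, 2]
PUSH 1   -> [-9, 2, 1]
STORE 0  -> [-9, 2]
MUL      -> [-18]
PUSH 4   -> [-18, 4]
STORE 2  -> [-18]
DUP      -> [-18, -18]
SUB      -> [0]
PUSH 9   -> [0, 9]
MOD      -> [0]
DUP      -> [0, 0]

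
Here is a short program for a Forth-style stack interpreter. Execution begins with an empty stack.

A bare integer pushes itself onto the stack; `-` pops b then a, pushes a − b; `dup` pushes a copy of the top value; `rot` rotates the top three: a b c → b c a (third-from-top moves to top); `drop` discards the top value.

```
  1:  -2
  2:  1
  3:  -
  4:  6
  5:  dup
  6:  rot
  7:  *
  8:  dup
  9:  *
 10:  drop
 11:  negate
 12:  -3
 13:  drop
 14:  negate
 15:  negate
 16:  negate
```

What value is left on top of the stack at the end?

6

-2     -> [-2]
1      -> [-2, 1]
-      -> [-3]
6      -> [-3, 6]
dup    -> [-3, 6, 6]
rot    -> [6, 6, -3]
*      -> [6, -18]
dup    -> [6, -18, -18]
*      -> [6, 324]
drop   -> [6]
negate -> [-6]
-3     -> [-6, -3]
drop   -> [-6]
negate -> [6]
negate -> [-6]
negate -> [6]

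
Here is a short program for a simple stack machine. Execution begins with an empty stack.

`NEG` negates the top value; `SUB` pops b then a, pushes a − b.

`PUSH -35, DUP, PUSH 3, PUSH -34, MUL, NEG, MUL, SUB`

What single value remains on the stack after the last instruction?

3535

PUSH -35  -35
DUP       -35 -35
PUSH 3    -35 -35 3
PUSH -34  -35 -35 3 -34
MUL       -35 -35 -102
NEG       -35 -35 102
MUL       -35 -3570
SUB       3535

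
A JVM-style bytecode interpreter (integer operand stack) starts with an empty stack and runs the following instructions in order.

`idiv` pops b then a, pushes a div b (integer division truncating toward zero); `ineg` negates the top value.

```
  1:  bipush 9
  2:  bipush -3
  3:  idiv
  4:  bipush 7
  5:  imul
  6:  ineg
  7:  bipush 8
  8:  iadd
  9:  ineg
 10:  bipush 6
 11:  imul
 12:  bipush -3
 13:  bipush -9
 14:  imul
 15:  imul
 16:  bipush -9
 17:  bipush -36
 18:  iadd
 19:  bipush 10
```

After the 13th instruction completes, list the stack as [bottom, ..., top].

bipush 9  : 9
bipush -3 : 9 -3
idiv      : -3
bipush 7  : -3 7
imul      : -21
ineg      : 21
bipush 8  : 21 8
iadd      : 29
ineg      : -29
bipush 6  : -29 6
imul      : -174
bipush -3 : -174 -3
bipush -9 : -174 -3 -9

[-174, -3, -9]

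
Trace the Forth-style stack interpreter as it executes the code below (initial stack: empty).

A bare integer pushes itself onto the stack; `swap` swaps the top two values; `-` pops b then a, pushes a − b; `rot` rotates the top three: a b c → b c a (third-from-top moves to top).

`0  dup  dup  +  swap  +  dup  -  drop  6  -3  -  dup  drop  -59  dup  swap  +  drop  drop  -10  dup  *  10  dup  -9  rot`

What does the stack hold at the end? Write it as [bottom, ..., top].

0    : 0
dup  : 0 0
dup  : 0 0 0
+    : 0 0
swap : 0 0
+    : 0
dup  : 0 0
-    : 0
drop : (empty)
6    : 6
-3   : 6 -3
-    : 9
dup  : 9 9
drop : 9
-59  : 9 -59
dup  : 9 -59 -59
swap : 9 -59 -59
+    : 9 -118
drop : 9
drop : (empty)
-10  : -10
dup  : -10 -10
*    : 100
10   : 100 10
dup  : 100 10 10
-9   : 100 10 10 -9
rot  : 100 10 -9 10

[100, 10, -9, 10]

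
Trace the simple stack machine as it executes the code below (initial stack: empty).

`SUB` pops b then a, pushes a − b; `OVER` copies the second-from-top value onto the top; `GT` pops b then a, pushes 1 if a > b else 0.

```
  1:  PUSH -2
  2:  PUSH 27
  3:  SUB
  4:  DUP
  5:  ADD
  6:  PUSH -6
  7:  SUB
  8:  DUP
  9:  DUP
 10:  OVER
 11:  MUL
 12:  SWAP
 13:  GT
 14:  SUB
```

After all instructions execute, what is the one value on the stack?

PUSH -2 -> [-2]
PUSH 27 -> [-2, 27]
SUB     -> [-29]
DUP     -> [-29, -29]
ADD     -> [-58]
PUSH -6 -> [-58, -6]
SUB     -> [-52]
DUP     -> [-52, -52]
DUP     -> [-52, -52, -52]
OVER    -> [-52, -52, -52, -52]
MUL     -> [-52, -52, 2704]
SWAP    -> [-52, 2704, -52]
GT      -> [-52, 1]
SUB     -> [-53]

-53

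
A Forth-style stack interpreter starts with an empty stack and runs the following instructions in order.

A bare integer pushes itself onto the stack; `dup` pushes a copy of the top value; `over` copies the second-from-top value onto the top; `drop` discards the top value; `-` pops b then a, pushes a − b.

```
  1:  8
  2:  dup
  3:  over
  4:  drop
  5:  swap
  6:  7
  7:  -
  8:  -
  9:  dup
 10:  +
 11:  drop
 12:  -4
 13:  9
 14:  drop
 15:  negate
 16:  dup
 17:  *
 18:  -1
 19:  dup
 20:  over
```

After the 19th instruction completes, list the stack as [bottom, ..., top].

8       8
dup     8 8
over    8 8 8
drop    8 8
swap    8 8
7       8 8 7
-       8 1
-       7
dup     7 7
+       14
drop    (empty)
-4      -4
9       -4 9
drop    -4
negate  4
dup     4 4
*       16
-1      16 -1
dup     16 -1 -1

[16, -1, -1]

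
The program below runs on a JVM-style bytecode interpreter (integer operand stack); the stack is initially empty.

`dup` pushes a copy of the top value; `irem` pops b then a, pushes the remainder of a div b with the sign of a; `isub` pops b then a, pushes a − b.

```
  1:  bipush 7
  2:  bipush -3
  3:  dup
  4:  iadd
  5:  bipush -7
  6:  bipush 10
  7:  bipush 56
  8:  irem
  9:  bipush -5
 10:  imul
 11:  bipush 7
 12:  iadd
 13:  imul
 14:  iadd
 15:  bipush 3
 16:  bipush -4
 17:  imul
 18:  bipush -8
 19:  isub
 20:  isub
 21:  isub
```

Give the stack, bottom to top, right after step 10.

[7, -6, -7, -50]

bipush 7  → [7]
bipush -3 → [7, -3]
dup       → [7, -3, -3]
iadd      → [7, -6]
bipush -7 → [7, -6, -7]
bipush 10 → [7, -6, -7, 10]
bipush 56 → [7, -6, -7, 10, 56]
irem      → [7, -6, -7, 10]
bipush -5 → [7, -6, -7, 10, -5]
imul      → [7, -6, -7, -50]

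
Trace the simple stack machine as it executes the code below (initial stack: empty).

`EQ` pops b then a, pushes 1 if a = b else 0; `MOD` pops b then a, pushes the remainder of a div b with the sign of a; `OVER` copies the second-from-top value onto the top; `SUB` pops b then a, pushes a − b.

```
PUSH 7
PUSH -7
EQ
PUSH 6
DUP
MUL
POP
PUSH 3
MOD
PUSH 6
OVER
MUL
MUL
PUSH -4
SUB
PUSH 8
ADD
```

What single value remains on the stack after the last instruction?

12

PUSH 7  -> [7]
PUSH -7 -> [7, -7]
EQ      -> [0]
PUSH 6  -> [0, 6]
DUP     -> [0, 6, 6]
MUL     -> [0, 36]
POP     -> [0]
PUSH 3  -> [0, 3]
MOD     -> [0]
PUSH 6  -> [0, 6]
OVER    -> [0, 6, 0]
MUL     -> [0, 0]
MUL     -> [0]
PUSH -4 -> [0, -4]
SUB     -> [4]
PUSH 8  -> [4, 8]
ADD     -> [12]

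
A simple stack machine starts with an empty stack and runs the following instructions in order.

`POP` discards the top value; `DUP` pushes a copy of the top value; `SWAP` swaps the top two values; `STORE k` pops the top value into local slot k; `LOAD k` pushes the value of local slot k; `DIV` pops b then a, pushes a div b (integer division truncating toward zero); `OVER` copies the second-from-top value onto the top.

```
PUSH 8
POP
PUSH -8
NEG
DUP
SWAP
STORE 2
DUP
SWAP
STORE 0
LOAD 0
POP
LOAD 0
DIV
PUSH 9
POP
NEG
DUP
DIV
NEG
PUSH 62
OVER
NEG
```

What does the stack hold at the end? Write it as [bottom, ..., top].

[-1, 62, 1]

PUSH 8  : 8
POP     : (empty)
PUSH -8 : -8
NEG     : 8
DUP     : 8 8
SWAP    : 8 8
STORE 2 : 8
DUP     : 8 8
SWAP    : 8 8
STORE 0 : 8
LOAD 0  : 8 8
POP     : 8
LOAD 0  : 8 8
DIV     : 1
PUSH 9  : 1 9
POP     : 1
NEG     : -1
DUP     : -1 -1
DIV     : 1
NEG     : -1
PUSH 62 : -1 62
OVER    : -1 62 -1
NEG     : -1 62 1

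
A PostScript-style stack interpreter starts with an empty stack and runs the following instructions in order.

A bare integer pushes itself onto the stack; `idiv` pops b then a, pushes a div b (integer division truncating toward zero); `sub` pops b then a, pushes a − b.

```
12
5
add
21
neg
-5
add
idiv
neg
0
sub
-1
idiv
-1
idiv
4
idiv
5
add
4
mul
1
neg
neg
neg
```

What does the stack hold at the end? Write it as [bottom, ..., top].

12   -> 12
5    -> 12 5
add  -> 17
21   -> 17 21
neg  -> 17 -21
-5   -> 17 -21 -5
add  -> 17 -26
idiv -> 0
neg  -> 0
0    -> 0 0
sub  -> 0
-1   -> 0 -1
idiv -> 0
-1   -> 0 -1
idiv -> 0
4    -> 0 4
idiv -> 0
5    -> 0 5
add  -> 5
4    -> 5 4
mul  -> 20
1    -> 20 1
neg  -> 20 -1
neg  -> 20 1
neg  -> 20 -1

[20, -1]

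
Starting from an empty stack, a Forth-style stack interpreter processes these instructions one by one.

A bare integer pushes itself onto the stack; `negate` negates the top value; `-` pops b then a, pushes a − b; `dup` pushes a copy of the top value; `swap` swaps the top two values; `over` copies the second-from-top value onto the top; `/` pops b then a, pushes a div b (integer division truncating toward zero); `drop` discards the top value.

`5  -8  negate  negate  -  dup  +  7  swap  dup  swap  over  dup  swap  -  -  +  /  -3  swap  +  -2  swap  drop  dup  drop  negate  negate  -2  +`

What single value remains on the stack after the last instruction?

5       5
-8      5 -8
negate  5 8
negate  5 -8
-       13
dup     13 13
+       26
7       26 7
swap    7 26
dup     7 26 26
swap    7 26 26
over    7 26 26 26
dup     7 26 26 26 26
swap    7 26 26 26 26
-       7 26 26 0
-       7 26 26
+       7 52
/       0
-3      0 -3
swap    -3 0
+       -3
-2      -3 -2
swap    -2 -3
drop    -2
dup     -2 -2
drop    -2
negate  2
negate  -2
-2      -2 -2
+       -4

-4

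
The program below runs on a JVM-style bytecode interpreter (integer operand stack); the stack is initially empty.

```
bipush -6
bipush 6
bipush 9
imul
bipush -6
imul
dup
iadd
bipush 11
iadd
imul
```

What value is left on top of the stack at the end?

bipush -6 -> -6
bipush 6  -> -6 6
bipush 9  -> -6 6 9
imul      -> -6 54
bipush -6 -> -6 54 -6
imul      -> -6 -324
dup       -> -6 -324 -324
iadd      -> -6 -648
bipush 11 -> -6 -648 11
iadd      -> -6 -637
imul      -> 3822

3822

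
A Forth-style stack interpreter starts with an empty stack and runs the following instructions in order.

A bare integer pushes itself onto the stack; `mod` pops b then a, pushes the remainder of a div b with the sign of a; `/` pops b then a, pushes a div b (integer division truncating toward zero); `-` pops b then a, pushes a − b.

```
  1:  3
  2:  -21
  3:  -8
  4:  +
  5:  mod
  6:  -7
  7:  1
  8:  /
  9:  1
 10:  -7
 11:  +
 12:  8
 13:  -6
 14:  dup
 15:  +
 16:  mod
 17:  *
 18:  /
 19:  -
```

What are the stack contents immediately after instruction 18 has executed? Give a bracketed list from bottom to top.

[3, 0]

3   : [3]
-21 : [3, -21]
-8  : [3, -21, -8]
+   : [3, -29]
mod : [3]
-7  : [3, -7]
1   : [3, -7, 1]
/   : [3, -7]
1   : [3, -7, 1]
-7  : [3, -7, 1, -7]
+   : [3, -7, -6]
8   : [3, -7, -6, 8]
-6  : [3, -7, -6, 8, -6]
dup : [3, -7, -6, 8, -6, -6]
+   : [3, -7, -6, 8, -12]
mod : [3, -7, -6, 8]
*   : [3, -7, -48]
/   : [3, 0]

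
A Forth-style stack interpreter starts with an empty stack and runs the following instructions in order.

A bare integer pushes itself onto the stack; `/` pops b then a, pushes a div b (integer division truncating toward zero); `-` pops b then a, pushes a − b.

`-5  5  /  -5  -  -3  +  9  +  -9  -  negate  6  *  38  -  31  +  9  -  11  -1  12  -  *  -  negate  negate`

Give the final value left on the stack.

-5     -> [-5]
5      -> [-5, 5]
/      -> [-1]
-5     -> [-1, -5]
-      -> [4]
-3     -> [4, -3]
+      -> [1]
9      -> [1, 9]
+      -> [10]
-9     -> [10, -9]
-      -> [19]
negate -> [-19]
6      -> [-19, 6]
*      -> [-114]
38     -> [-114, 38]
-      -> [-152]
31     -> [-152, 31]
+      -> [-121]
9      -> [-121, 9]
-      -> [-130]
11     -> [-130, 11]
-1     -> [-130, 11, -1]
12     -> [-130, 11, -1, 12]
-      -> [-130, 11, -13]
*      -> [-130, -143]
-      -> [13]
negate -> [-13]
negate -> [13]

13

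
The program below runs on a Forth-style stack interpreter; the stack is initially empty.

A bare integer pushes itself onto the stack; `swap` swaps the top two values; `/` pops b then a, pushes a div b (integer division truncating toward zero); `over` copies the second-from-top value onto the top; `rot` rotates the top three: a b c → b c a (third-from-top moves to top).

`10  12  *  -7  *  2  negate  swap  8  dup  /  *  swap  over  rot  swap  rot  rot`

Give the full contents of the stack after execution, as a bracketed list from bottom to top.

[-840, -2, -840]

10     → 10
12     → 10 12
*      → 120
-7     → 120 -7
*      → -840
2      → -840 2
negate → -840 -2
swap   → -2 -840
8      → -2 -840 8
dup    → -2 -840 8 8
/      → -2 -840 1
*      → -2 -840
swap   → -840 -2
over   → -840 -2 -840
rot    → -2 -840 -840
swap   → -2 -840 -840
rot    → -840 -840 -2
rot    → -840 -2 -840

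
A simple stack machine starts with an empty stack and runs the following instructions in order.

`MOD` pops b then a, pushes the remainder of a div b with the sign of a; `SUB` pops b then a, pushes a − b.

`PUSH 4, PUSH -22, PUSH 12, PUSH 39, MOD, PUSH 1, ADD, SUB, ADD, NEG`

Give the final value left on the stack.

31

PUSH 4   → 4
PUSH -22 → 4 -22
PUSH 12  → 4 -22 12
PUSH 39  → 4 -22 12 39
MOD      → 4 -22 12
PUSH 1   → 4 -22 12 1
ADD      → 4 -22 13
SUB      → 4 -35
ADD      → -31
NEG      → 31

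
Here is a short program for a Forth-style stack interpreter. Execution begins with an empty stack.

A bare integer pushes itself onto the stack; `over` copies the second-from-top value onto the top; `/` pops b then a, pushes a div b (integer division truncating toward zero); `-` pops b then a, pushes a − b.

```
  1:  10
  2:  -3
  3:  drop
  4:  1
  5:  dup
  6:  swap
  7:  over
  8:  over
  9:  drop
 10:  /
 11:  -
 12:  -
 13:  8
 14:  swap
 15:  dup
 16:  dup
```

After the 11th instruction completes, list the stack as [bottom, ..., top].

[10, 0]

10    [10]
-3    [10, -3]
drop  [10]
1     [10, 1]
dup   [10, 1, 1]
swap  [10, 1, 1]
over  [10, 1, 1, 1]
over  [10, 1, 1, 1, 1]
drop  [10, 1, 1, 1]
/     [10, 1, 1]
-     [10, 0]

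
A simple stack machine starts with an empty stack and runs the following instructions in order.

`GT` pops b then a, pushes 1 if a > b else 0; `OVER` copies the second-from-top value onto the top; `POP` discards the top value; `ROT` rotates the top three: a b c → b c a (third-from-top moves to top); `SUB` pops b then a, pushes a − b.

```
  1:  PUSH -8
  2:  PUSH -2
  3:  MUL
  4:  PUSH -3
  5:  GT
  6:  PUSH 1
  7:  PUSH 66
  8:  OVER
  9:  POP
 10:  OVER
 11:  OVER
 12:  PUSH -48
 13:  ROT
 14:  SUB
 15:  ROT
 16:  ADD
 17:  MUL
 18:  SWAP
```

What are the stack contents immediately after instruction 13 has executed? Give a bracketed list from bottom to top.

PUSH -8   -8
PUSH -2   -8 -2
MUL       16
PUSH -3   16 -3
GT        1
PUSH 1    1 1
PUSH 66   1 1 66
OVER      1 1 66 1
POP       1 1 66
OVER      1 1 66 1
OVER      1 1 66 1 66
PUSH -48  1 1 66 1 66 -48
ROT       1 1 66 66 -48 1

[1, 1, 66, 66, -48, 1]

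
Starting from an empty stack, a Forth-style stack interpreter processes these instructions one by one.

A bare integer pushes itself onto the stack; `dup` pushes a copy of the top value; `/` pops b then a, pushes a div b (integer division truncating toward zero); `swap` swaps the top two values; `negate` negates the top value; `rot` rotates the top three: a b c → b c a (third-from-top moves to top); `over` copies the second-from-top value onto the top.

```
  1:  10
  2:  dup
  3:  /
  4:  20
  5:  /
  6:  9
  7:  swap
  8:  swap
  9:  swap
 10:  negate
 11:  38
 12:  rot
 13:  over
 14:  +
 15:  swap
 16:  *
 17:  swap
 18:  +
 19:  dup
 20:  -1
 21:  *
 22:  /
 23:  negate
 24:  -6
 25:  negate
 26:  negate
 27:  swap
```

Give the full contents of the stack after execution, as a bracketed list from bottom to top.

10     -> 10
dup    -> 10 10
/      -> 1
20     -> 1 20
/      -> 0
9      -> 0 9
swap   -> 9 0
swap   -> 0 9
swap   -> 9 0
negate -> 9 0
38     -> 9 0 38
rot    -> 0 38 9
over   -> 0 38 9 38
+      -> 0 38 47
swap   -> 0 47 38
*      -> 0 1786
swap   -> 1786 0
+      -> 1786
dup    -> 1786 1786
-1     -> 1786 1786 -1
*      -> 1786 -1786
/      -> -1
negate -> 1
-6     -> 1 -6
negate -> 1 6
negate -> 1 -6
swap   -> -6 1

[-6, 1]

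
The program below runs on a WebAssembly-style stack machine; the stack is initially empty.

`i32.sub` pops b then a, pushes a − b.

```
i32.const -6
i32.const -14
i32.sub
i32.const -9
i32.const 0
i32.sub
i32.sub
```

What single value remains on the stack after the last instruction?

i32.const -6   [-6]
i32.const -14  [-6, -14]
i32.sub        [8]
i32.const -9   [8, -9]
i32.const 0    [8, -9, 0]
i32.sub        [8, -9]
i32.sub        [17]

17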